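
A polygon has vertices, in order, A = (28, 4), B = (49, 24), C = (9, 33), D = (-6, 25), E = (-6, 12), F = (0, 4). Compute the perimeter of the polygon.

138

|AB| = √((21)² + (20)²) = √841 = 29
|BC| = √((-40)² + (9)²) = √1681 = 41
|CD| = √((-15)² + (-8)²) = √289 = 17
|DE| = √((0)² + (-13)²) = √169 = 13
|EF| = √((6)² + (-8)²) = √100 = 10
|FA| = √((28)² + (0)²) = √784 = 28
Perimeter = 29 + 41 + 17 + 13 + 10 + 28 = 138.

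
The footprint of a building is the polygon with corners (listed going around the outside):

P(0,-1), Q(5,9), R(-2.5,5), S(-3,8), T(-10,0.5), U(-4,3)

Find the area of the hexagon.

Apply the shoelace formula: 2A = Σ (x_i·y_{i+1} − x_{i+1}·y_i), indices taken mod 6.
Σ = (5) + (47.5) + (-5) + (78.5) + (-28) + (4) = 102
Area = |Σ|/2 = 51.

51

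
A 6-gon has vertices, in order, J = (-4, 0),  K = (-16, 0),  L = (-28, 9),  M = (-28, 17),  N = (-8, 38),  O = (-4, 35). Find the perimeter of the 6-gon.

104

|JK| = √((-12)² + (0)²) = √144 = 12
|KL| = √((-12)² + (9)²) = √225 = 15
|LM| = √((0)² + (8)²) = √64 = 8
|MN| = √((20)² + (21)²) = √841 = 29
|NO| = √((4)² + (-3)²) = √25 = 5
|OJ| = √((0)² + (-35)²) = √1225 = 35
Perimeter = 12 + 15 + 8 + 29 + 5 + 35 = 104.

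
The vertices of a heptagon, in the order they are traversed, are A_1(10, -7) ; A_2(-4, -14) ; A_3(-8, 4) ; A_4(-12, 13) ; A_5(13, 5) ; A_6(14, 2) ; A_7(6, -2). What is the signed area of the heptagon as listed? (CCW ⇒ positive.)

A_1→A_2: (10)(-14) − (-4)(-7) = -168
A_2→A_3: (-4)(4) − (-8)(-14) = -128
A_3→A_4: (-8)(13) − (-12)(4) = -56
A_4→A_5: (-12)(5) − (13)(13) = -229
A_5→A_6: (13)(2) − (14)(5) = -44
A_6→A_7: (14)(-2) − (6)(2) = -40
A_7→A_1: (6)(-7) − (10)(-2) = -22
Σ = -687
Signed area = Σ/2 = -343.5 (negative ⇒ clockwise traversal).

-343.5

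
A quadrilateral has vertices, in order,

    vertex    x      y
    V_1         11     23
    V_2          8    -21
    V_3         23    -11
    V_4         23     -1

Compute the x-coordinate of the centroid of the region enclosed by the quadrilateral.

Apply the shoelace formula. First the cross-terms c_i = x_i·y_{i+1} − x_{i+1}·y_i:
  -415, 395, 230, 540  ⇒  2A = 750, A = 375.
Then Σ (x_i + x_{i+1})·c_i = 33300, so x̄ = 33300 / (6·375) = 14.8.

14.8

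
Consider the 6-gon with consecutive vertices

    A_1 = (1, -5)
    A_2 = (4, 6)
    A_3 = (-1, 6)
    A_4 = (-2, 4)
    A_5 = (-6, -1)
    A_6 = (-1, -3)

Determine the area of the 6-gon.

Apply the surveyor's formula: 2A = Σ (x_i·y_{i+1} − x_{i+1}·y_i), indices taken mod 6.
A_1→A_2: (1)(6) − (4)(-5) = 26
A_2→A_3: (4)(6) − (-1)(6) = 30
A_3→A_4: (-1)(4) − (-2)(6) = 8
A_4→A_5: (-2)(-1) − (-6)(4) = 26
A_5→A_6: (-6)(-3) − (-1)(-1) = 17
A_6→A_1: (-1)(-5) − (1)(-3) = 8
Σ = 115
Area = |Σ|/2 = 57.5.

57.5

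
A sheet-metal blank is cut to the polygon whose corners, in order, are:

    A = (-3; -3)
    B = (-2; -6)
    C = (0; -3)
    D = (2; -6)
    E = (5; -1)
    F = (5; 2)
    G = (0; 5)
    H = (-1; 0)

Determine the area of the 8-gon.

50

Apply the shoelace (surveyor's) formula: 2A = Σ (x_i·y_{i+1} − x_{i+1}·y_i), indices taken mod 8.
Cross-terms: 12, 6, 6, 28, 15, 25, 5, 3  ⇒  Σ = 100
Area = |Σ|/2 = 50.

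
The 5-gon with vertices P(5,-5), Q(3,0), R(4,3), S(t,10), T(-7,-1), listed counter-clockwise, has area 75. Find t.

6

The doubled signed area Σ (x_i y_{i+1} − x_{i+1} y_i) is linear in t.
With t=0 it equals 174; the coefficient of t is -4 (from the two edges through S).
So -4·t + 174 = 2·75 = 150 ⇒ t = 6.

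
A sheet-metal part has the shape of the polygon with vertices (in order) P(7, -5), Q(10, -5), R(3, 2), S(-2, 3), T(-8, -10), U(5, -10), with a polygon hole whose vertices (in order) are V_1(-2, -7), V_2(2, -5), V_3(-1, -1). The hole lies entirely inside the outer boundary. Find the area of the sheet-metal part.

Outer boundary:
Σ = (15) + (35) + (13) + (44) + (130) + (45) = 282
Area = |Σ|/2 = 141.
Hole:
Apply the surveyor's formula: 2A = Σ (x_i·y_{i+1} − x_{i+1}·y_i), indices taken mod 3.
Σ = (24) + (-7) + (5) = 22
Area = |Σ|/2 = 11.
Net area = 141 − 11 = 130.

130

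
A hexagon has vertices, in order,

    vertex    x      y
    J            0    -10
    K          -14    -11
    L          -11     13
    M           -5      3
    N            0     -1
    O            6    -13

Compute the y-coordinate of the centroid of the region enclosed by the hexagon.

-346/115

Apply the shoelace formula. First the cross-terms c_i = x_i·y_{i+1} − x_{i+1}·y_i:
  -140, -303, 32, 5, 6, -60  ⇒  2A = -460, A = -230.
Then Σ (y_i + y_{i+1})·c_i = 4152, so ȳ = 4152 / (6·(-230)) = -346/115.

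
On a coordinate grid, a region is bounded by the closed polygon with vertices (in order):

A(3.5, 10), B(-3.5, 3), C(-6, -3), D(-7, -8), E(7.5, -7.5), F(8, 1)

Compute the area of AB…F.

178.75

Apply the shoelace formula: 2A = Σ (x_i·y_{i+1} − x_{i+1}·y_i), indices taken mod 6.
A→B: (3.5)(3) − (-3.5)(10) = 45.5
B→C: (-3.5)(-3) − (-6)(3) = 28.5
C→D: (-6)(-8) − (-7)(-3) = 27
D→E: (-7)(-7.5) − (7.5)(-8) = 112.5
E→F: (7.5)(1) − (8)(-7.5) = 67.5
F→A: (8)(10) − (3.5)(1) = 76.5
Σ = 357.5
Area = |Σ|/2 = 178.75.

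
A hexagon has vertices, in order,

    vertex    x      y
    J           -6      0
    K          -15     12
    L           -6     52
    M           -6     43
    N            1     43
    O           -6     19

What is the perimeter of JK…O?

|JK| = √((-9)² + (12)²) = √225 = 15
|KL| = √((9)² + (40)²) = √1681 = 41
|LM| = √((0)² + (-9)²) = √81 = 9
|MN| = √((7)² + (0)²) = √49 = 7
|NO| = √((-7)² + (-24)²) = √625 = 25
|OJ| = √((0)² + (-19)²) = √361 = 19
Perimeter = 15 + 41 + 9 + 7 + 25 + 19 = 116.

116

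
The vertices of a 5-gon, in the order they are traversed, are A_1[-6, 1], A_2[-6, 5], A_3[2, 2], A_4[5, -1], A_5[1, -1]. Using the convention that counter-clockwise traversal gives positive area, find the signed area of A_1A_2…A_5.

Apply the shoelace (surveyor's) formula: 2A = Σ (x_i·y_{i+1} − x_{i+1}·y_i), indices taken mod 5.
Σ = (-24) + (-22) + (-12) + (-4) + (-5) = -67
Signed area = Σ/2 = -33.5 (negative ⇒ clockwise traversal).

-33.5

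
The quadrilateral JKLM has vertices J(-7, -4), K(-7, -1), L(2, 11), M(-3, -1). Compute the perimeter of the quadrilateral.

36

|JK| = √((0)² + (3)²) = √9 = 3
|KL| = √((9)² + (12)²) = √225 = 15
|LM| = √((-5)² + (-12)²) = √169 = 13
|MJ| = √((-4)² + (-3)²) = √25 = 5
Perimeter = 3 + 15 + 13 + 5 = 36.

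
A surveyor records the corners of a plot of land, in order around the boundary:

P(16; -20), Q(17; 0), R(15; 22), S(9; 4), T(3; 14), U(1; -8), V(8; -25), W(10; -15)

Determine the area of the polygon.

430.5

Σ = (340) + (374) + (-138) + (114) + (-38) + (39) + (130) + (40) = 861
Area = |Σ|/2 = 430.5.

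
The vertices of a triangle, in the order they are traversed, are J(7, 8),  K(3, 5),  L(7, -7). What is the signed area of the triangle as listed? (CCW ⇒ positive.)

Apply Gauss's area formula: 2A = Σ (x_i·y_{i+1} − x_{i+1}·y_i), indices taken mod 3.
Σ = (11) + (-56) + (105) = 60
Signed area = Σ/2 = 30 (positive ⇒ counter-clockwise traversal).

30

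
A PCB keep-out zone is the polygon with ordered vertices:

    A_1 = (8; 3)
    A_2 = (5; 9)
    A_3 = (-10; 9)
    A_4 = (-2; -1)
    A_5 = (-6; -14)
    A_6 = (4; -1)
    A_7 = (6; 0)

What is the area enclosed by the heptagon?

164

Apply the surveyor's formula: 2A = Σ (x_i·y_{i+1} − x_{i+1}·y_i), indices taken mod 7.
Σ = (57) + (135) + (28) + (22) + (62) + (6) + (18) = 328
Area = |Σ|/2 = 164.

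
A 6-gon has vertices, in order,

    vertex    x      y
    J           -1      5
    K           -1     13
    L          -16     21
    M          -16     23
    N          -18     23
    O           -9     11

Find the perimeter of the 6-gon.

|JK| = √((0)² + (8)²) = √64 = 8
|KL| = √((-15)² + (8)²) = √289 = 17
|LM| = √((0)² + (2)²) = √4 = 2
|MN| = √((-2)² + (0)²) = √4 = 2
|NO| = √((9)² + (-12)²) = √225 = 15
|OJ| = √((8)² + (-6)²) = √100 = 10
Perimeter = 8 + 17 + 2 + 2 + 15 + 10 = 54.

54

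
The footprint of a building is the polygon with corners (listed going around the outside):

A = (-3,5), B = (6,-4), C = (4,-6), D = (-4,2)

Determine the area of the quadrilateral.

34

Apply the shoelace (surveyor's) formula: 2A = Σ (x_i·y_{i+1} − x_{i+1}·y_i), indices taken mod 4.
Σ = (-18) + (-20) + (-16) + (-14) = -68
Area = |Σ|/2 = 34.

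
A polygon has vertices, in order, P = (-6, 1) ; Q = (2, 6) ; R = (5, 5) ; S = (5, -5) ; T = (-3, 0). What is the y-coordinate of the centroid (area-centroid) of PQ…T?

23/21

Apply the shoelace formula. First the cross-terms c_i = x_i·y_{i+1} − x_{i+1}·y_i:
  -38, -20, -50, -15, -3  ⇒  2A = -126, A = -63.
Then Σ (y_i + y_{i+1})·c_i = -414, so ȳ = -414 / (6·(-63)) = 23/21.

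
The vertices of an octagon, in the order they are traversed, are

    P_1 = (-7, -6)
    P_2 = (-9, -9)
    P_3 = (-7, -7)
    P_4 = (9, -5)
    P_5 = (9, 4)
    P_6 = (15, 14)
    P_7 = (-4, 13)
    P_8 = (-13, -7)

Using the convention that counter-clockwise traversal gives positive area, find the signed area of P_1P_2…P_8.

Apply the surveyor's formula: 2A = Σ (x_i·y_{i+1} − x_{i+1}·y_i), indices taken mod 8.
Σ = (9) + (0) + (98) + (81) + (66) + (251) + (197) + (29) = 731
Signed area = Σ/2 = 365.5 (positive ⇒ counter-clockwise traversal).

365.5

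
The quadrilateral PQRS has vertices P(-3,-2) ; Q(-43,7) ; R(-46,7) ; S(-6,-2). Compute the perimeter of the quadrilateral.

88

|PQ| = √((-40)² + (9)²) = √1681 = 41
|QR| = √((-3)² + (0)²) = √9 = 3
|RS| = √((40)² + (-9)²) = √1681 = 41
|SP| = √((3)² + (0)²) = √9 = 3
Perimeter = 41 + 3 + 41 + 3 = 88.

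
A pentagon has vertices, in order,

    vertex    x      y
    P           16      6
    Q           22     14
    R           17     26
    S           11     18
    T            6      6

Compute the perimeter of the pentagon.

56

|PQ| = √((6)² + (8)²) = √100 = 10
|QR| = √((-5)² + (12)²) = √169 = 13
|RS| = √((-6)² + (-8)²) = √100 = 10
|ST| = √((-5)² + (-12)²) = √169 = 13
|TP| = √((10)² + (0)²) = √100 = 10
Perimeter = 10 + 13 + 10 + 13 + 10 = 56.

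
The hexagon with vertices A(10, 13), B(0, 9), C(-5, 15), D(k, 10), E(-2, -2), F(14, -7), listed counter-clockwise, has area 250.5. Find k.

The doubled signed area Σ (x_i y_{i+1} − x_{i+1} y_i) is linear in k.
With k=0 it equals 399; the coefficient of k is -17 (from the two edges through D).
So -17·k + 399 = 2·250.5 = 501 ⇒ k = -6.

-6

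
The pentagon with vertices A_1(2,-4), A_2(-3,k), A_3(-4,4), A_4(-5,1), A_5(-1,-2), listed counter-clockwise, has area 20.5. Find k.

The doubled signed area Σ (x_i y_{i+1} − x_{i+1} y_i) is linear in k.
With k=0 it equals 11; the coefficient of k is 6 (from the two edges through A_2).
So 6·k + 11 = 2·20.5 = 41 ⇒ k = 5.

5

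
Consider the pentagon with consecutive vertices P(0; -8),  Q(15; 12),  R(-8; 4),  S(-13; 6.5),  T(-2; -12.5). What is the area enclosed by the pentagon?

233.75

Σ = (120) + (156) + (0) + (175.5) + (16) = 467.5
Area = |Σ|/2 = 233.75.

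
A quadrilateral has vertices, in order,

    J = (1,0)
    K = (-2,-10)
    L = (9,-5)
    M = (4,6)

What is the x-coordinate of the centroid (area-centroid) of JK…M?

821/237

Apply the shoelace (surveyor's) formula. First the cross-terms c_i = x_i·y_{i+1} − x_{i+1}·y_i:
  -10, 100, 74, -6  ⇒  2A = 158, A = 79.
Then Σ (x_i + x_{i+1})·c_i = 1642, so x̄ = 1642 / (6·79) = 821/237.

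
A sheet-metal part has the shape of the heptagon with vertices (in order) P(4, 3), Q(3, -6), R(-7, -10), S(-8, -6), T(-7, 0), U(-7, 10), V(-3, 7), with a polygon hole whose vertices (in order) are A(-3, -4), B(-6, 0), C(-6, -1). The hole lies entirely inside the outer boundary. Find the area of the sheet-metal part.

Outer boundary:
P→Q: (4)(-6) − (3)(3) = -33
Q→R: (3)(-10) − (-7)(-6) = -72
R→S: (-7)(-6) − (-8)(-10) = -38
S→T: (-8)(0) − (-7)(-6) = -42
T→U: (-7)(10) − (-7)(0) = -70
U→V: (-7)(7) − (-3)(10) = -19
V→P: (-3)(3) − (4)(7) = -37
Σ = -311
Area = |Σ|/2 = 155.5.
Hole:
Apply the shoelace (surveyor's) formula: 2A = Σ (x_i·y_{i+1} − x_{i+1}·y_i), indices taken mod 3.
Cross-terms: -24, 6, 21  ⇒  Σ = 3
Area = |Σ|/2 = 1.5.
Net area = 155.5 − 1.5 = 154.

154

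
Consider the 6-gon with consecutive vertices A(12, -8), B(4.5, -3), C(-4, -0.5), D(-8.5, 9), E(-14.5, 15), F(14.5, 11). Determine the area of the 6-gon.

338.25

Apply Gauss's area formula: 2A = Σ (x_i·y_{i+1} − x_{i+1}·y_i), indices taken mod 6.
A→B: (12)(-3) − (4.5)(-8) = 0
B→C: (4.5)(-0.5) − (-4)(-3) = -14.25
C→D: (-4)(9) − (-8.5)(-0.5) = -40.25
D→E: (-8.5)(15) − (-14.5)(9) = 3
E→F: (-14.5)(11) − (14.5)(15) = -377
F→A: (14.5)(-8) − (12)(11) = -248
Σ = -676.5
Area = |Σ|/2 = 338.25.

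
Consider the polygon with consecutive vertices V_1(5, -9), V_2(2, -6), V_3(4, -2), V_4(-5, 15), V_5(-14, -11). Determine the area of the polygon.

Σ = (-12) + (20) + (50) + (265) + (181) = 504
Area = |Σ|/2 = 252.

252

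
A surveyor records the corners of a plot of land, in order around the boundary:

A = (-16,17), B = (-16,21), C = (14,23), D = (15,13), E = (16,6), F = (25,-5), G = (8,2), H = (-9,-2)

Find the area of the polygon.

665

Cross-terms: -64, -662, -163, -118, -230, 90, 2, -185  ⇒  Σ = -1330
Area = |Σ|/2 = 665.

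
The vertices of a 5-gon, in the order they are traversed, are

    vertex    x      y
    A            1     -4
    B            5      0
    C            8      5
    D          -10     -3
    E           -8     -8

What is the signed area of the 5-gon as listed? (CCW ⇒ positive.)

83.5

Apply the shoelace (surveyor's) formula: 2A = Σ (x_i·y_{i+1} − x_{i+1}·y_i), indices taken mod 5.
Σ = (20) + (25) + (26) + (56) + (40) = 167
Signed area = Σ/2 = 83.5 (positive ⇒ counter-clockwise traversal).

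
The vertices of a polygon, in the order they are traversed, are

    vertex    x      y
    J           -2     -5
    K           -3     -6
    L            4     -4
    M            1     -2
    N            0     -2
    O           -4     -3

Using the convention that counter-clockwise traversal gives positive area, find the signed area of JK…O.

Apply the surveyor's formula: 2A = Σ (x_i·y_{i+1} − x_{i+1}·y_i), indices taken mod 6.
Cross-terms: -3, 36, -4, -2, -8, 14  ⇒  Σ = 33
Signed area = Σ/2 = 16.5 (positive ⇒ counter-clockwise traversal).

16.5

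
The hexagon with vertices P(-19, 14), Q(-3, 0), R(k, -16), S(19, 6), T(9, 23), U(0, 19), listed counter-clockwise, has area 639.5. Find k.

-5

Write out the shoelace sum; only the two edges meeting at R involve k:
2·Area = [((-3)·(-16) − k·0) + (k·6 − 19·(-16))] + 957
       = 6·k + 1309 = 1279
⇒ k = -5.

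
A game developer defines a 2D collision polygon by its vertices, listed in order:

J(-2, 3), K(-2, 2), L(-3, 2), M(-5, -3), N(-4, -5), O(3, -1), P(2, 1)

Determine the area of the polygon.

Apply the shoelace (surveyor's) formula: 2A = Σ (x_i·y_{i+1} − x_{i+1}·y_i), indices taken mod 7.
Σ = (2) + (2) + (19) + (13) + (19) + (5) + (8) = 68
Area = |Σ|/2 = 34.

34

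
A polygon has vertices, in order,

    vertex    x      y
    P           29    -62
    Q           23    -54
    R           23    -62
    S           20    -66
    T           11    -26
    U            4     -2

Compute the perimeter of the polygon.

|PQ| = √((-6)² + (8)²) = √100 = 10
|QR| = √((0)² + (-8)²) = √64 = 8
|RS| = √((-3)² + (-4)²) = √25 = 5
|ST| = √((-9)² + (40)²) = √1681 = 41
|TU| = √((-7)² + (24)²) = √625 = 25
|UP| = √((25)² + (-60)²) = √4225 = 65
Perimeter = 10 + 8 + 5 + 41 + 25 + 65 = 154.

154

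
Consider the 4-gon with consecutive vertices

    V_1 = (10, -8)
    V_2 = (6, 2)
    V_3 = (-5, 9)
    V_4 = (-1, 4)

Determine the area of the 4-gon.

44.5

Σ = (68) + (64) + (-11) + (-32) = 89
Area = |Σ|/2 = 44.5.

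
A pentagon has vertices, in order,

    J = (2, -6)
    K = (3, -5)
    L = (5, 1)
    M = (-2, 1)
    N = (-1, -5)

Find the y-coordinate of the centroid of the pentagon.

-29/15

Apply the shoelace formula. First the cross-terms c_i = x_i·y_{i+1} − x_{i+1}·y_i:
  8, 28, 7, 11, 16  ⇒  2A = 70, A = 35.
Then Σ (y_i + y_{i+1})·c_i = -406, so ȳ = -406 / (6·35) = -29/15.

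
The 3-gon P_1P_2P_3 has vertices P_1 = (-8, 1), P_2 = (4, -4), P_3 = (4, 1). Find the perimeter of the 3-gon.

|P_1P_2| = √((12)² + (-5)²) = √169 = 13
|P_2P_3| = √((0)² + (5)²) = √25 = 5
|P_3P_1| = √((-12)² + (0)²) = √144 = 12
Perimeter = 13 + 5 + 12 = 30.

30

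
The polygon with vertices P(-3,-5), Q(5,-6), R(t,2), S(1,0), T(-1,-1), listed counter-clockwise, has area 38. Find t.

The doubled signed area Σ (x_i y_{i+1} − x_{i+1} y_i) is linear in t.
With t=0 it equals 52; the coefficient of t is 6 (from the two edges through R).
So 6·t + 52 = 2·38 = 76 ⇒ t = 4.

4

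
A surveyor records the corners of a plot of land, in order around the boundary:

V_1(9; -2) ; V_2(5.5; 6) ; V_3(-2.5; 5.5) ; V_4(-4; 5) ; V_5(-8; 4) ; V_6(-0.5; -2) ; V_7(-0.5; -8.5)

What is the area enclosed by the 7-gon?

121.25

V_1→V_2: (9)(6) − (5.5)(-2) = 65
V_2→V_3: (5.5)(5.5) − (-2.5)(6) = 45.25
V_3→V_4: (-2.5)(5) − (-4)(5.5) = 9.5
V_4→V_5: (-4)(4) − (-8)(5) = 24
V_5→V_6: (-8)(-2) − (-0.5)(4) = 18
V_6→V_7: (-0.5)(-8.5) − (-0.5)(-2) = 3.25
V_7→V_1: (-0.5)(-2) − (9)(-8.5) = 77.5
Σ = 242.5
Area = |Σ|/2 = 121.25.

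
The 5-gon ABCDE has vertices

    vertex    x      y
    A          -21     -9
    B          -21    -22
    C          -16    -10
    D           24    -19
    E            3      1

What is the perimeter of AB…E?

|AB| = √((0)² + (-13)²) = √169 = 13
|BC| = √((5)² + (12)²) = √169 = 13
|CD| = √((40)² + (-9)²) = √1681 = 41
|DE| = √((-21)² + (20)²) = √841 = 29
|EA| = √((-24)² + (-10)²) = √676 = 26
Perimeter = 13 + 13 + 41 + 29 + 26 = 122.

122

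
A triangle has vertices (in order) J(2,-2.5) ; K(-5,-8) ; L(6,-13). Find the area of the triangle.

47.75

Σ = (-28.5) + (113) + (11) = 95.5
Area = |Σ|/2 = 47.75.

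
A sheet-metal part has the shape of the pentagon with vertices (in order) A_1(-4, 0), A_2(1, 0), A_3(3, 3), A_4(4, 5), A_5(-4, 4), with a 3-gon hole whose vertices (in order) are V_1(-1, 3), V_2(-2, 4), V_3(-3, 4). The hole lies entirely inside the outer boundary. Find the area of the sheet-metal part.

28.5

Outer boundary:
Σ = (0) + (3) + (3) + (36) + (16) = 58
Area = |Σ|/2 = 29.
Hole:
V_1→V_2: (-1)(4) − (-2)(3) = 2
V_2→V_3: (-2)(4) − (-3)(4) = 4
V_3→V_1: (-3)(3) − (-1)(4) = -5
Σ = 1
Area = |Σ|/2 = 0.5.
Net area = 29 − 0.5 = 28.5.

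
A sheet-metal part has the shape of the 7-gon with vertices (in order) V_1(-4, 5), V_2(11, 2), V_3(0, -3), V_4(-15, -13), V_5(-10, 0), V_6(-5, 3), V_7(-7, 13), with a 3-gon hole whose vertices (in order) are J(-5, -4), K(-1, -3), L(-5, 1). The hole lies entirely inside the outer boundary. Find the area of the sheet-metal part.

154

Outer boundary:
Apply the shoelace (surveyor's) formula: 2A = Σ (x_i·y_{i+1} − x_{i+1}·y_i), indices taken mod 7.
Cross-terms: -63, -33, -45, -130, -30, -44, 17  ⇒  Σ = -328
Area = |Σ|/2 = 164.
Hole:
Apply Gauss's area formula: 2A = Σ (x_i·y_{i+1} − x_{i+1}·y_i), indices taken mod 3.
Σ = (11) + (-16) + (25) = 20
Area = |Σ|/2 = 10.
Net area = 164 − 10 = 154.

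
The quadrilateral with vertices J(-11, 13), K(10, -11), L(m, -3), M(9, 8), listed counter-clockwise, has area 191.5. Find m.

Write out the shoelace sum; only the two edges meeting at L involve m:
2·Area = [(10·(-3) − m·(-11)) + (m·8 − 9·(-3))] + 196
       = 19·m + 193 = 383
⇒ m = 10.

10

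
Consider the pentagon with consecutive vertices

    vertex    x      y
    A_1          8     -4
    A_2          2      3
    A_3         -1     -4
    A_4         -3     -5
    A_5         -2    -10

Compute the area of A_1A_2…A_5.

Apply the surveyor's formula: 2A = Σ (x_i·y_{i+1} − x_{i+1}·y_i), indices taken mod 5.
A_1→A_2: (8)(3) − (2)(-4) = 32
A_2→A_3: (2)(-4) − (-1)(3) = -5
A_3→A_4: (-1)(-5) − (-3)(-4) = -7
A_4→A_5: (-3)(-10) − (-2)(-5) = 20
A_5→A_1: (-2)(-4) − (8)(-10) = 88
Σ = 128
Area = |Σ|/2 = 64.

64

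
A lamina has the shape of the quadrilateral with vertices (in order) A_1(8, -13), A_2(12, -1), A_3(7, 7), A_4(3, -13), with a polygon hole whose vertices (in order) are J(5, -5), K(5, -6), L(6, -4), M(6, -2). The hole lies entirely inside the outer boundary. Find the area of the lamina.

94.5

Outer boundary:
Σ = (148) + (91) + (-112) + (65) = 192
Area = |Σ|/2 = 96.
Hole:
Apply the shoelace (surveyor's) formula: 2A = Σ (x_i·y_{i+1} − x_{i+1}·y_i), indices taken mod 4.
Cross-terms: -5, 16, 12, -20  ⇒  Σ = 3
Area = |Σ|/2 = 1.5.
Net area = 96 − 1.5 = 94.5.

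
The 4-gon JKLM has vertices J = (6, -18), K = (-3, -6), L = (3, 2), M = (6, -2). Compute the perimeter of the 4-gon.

46

|JK| = √((-9)² + (12)²) = √225 = 15
|KL| = √((6)² + (8)²) = √100 = 10
|LM| = √((3)² + (-4)²) = √25 = 5
|MJ| = √((0)² + (-16)²) = √256 = 16
Perimeter = 15 + 10 + 5 + 16 = 46.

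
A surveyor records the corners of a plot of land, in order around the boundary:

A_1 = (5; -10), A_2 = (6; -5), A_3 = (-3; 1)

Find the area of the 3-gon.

Apply the surveyor's formula: 2A = Σ (x_i·y_{i+1} − x_{i+1}·y_i), indices taken mod 3.
Σ = (35) + (-9) + (25) = 51
Area = |Σ|/2 = 25.5.

25.5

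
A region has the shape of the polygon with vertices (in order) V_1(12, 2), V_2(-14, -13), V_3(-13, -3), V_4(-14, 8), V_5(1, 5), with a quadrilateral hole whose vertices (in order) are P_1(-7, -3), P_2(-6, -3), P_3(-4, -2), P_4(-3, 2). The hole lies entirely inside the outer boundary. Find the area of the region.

262.5

Outer boundary:
Apply the surveyor's formula: 2A = Σ (x_i·y_{i+1} − x_{i+1}·y_i), indices taken mod 5.
Σ = (-128) + (-127) + (-146) + (-78) + (-58) = -537
Area = |Σ|/2 = 268.5.
Hole:
Apply the shoelace formula: 2A = Σ (x_i·y_{i+1} − x_{i+1}·y_i), indices taken mod 4.
P_1→P_2: (-7)(-3) − (-6)(-3) = 3
P_2→P_3: (-6)(-2) − (-4)(-3) = 0
P_3→P_4: (-4)(2) − (-3)(-2) = -14
P_4→P_1: (-3)(-3) − (-7)(2) = 23
Σ = 12
Area = |Σ|/2 = 6.
Net area = 268.5 − 6 = 262.5.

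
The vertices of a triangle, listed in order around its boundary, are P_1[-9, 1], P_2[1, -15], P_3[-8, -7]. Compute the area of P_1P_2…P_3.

32

Apply the shoelace formula: 2A = Σ (x_i·y_{i+1} − x_{i+1}·y_i), indices taken mod 3.
Σ = (134) + (-127) + (-71) = -64
Area = |Σ|/2 = 32.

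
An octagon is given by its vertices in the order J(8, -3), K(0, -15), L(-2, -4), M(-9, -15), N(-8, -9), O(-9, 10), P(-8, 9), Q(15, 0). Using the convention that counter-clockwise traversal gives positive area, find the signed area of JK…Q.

-268.5

Apply Gauss's area formula: 2A = Σ (x_i·y_{i+1} − x_{i+1}·y_i), indices taken mod 8.
Cross-terms: -120, -30, -6, -39, -161, -1, -135, -45  ⇒  Σ = -537
Signed area = Σ/2 = -268.5 (negative ⇒ clockwise traversal).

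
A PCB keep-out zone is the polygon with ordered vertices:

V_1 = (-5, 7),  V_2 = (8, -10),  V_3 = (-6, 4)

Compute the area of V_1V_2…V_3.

28

Σ = (-6) + (-28) + (-22) = -56
Area = |Σ|/2 = 28.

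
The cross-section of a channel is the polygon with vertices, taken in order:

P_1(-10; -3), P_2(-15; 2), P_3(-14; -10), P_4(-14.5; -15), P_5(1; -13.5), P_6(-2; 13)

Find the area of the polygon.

Σ = (-65) + (178) + (65) + (210.75) + (-14) + (136) = 510.75
Area = |Σ|/2 = 255.375.

255.375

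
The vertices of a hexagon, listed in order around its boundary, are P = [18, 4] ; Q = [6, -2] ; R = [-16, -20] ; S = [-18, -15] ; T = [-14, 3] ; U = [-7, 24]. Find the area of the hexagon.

685.5

Σ = (-60) + (-152) + (-120) + (-264) + (-315) + (-460) = -1371
Area = |Σ|/2 = 685.5.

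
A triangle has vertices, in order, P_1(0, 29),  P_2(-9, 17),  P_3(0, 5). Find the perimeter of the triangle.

54

|P_1P_2| = √((-9)² + (-12)²) = √225 = 15
|P_2P_3| = √((9)² + (-12)²) = √225 = 15
|P_3P_1| = √((0)² + (24)²) = √576 = 24
Perimeter = 15 + 15 + 24 = 54.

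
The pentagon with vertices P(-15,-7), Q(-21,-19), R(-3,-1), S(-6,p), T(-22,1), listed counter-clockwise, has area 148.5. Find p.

2

The doubled signed area Σ (x_i y_{i+1} − x_{i+1} y_i) is linear in p.
With p=0 it equals 259; the coefficient of p is 19 (from the two edges through S).
So 19·p + 259 = 2·148.5 = 297 ⇒ p = 2.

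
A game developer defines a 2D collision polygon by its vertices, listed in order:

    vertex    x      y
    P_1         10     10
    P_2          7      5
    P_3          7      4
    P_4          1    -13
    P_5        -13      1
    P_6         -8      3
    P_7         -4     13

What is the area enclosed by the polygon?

Apply the shoelace (surveyor's) formula: 2A = Σ (x_i·y_{i+1} − x_{i+1}·y_i), indices taken mod 7.
Σ = (-20) + (-7) + (-95) + (-168) + (-31) + (-92) + (-170) = -583
Area = |Σ|/2 = 291.5.

291.5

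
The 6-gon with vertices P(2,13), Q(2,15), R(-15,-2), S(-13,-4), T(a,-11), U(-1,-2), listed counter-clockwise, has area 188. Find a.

-3

Write out the shoelace sum; only the two edges meeting at T involve a:
2·Area = [((-13)·(-11) − a·(-4)) + (a·(-2) − (-1)·(-11))] + 250
       = 2·a + 382 = 376
⇒ a = -3.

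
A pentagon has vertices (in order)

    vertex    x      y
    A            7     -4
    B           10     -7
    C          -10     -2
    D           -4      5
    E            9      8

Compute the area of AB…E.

163

A→B: (7)(-7) − (10)(-4) = -9
B→C: (10)(-2) − (-10)(-7) = -90
C→D: (-10)(5) − (-4)(-2) = -58
D→E: (-4)(8) − (9)(5) = -77
E→A: (9)(-4) − (7)(8) = -92
Σ = -326
Area = |Σ|/2 = 163.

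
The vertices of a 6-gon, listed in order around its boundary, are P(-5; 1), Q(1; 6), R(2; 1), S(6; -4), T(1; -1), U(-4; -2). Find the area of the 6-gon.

39

Σ = (-31) + (-11) + (-14) + (-2) + (-6) + (-14) = -78
Area = |Σ|/2 = 39.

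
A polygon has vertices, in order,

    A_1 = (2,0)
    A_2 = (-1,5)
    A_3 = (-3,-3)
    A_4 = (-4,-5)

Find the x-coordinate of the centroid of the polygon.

-103/123

Apply Gauss's area formula. First the cross-terms c_i = x_i·y_{i+1} − x_{i+1}·y_i:
  10, 18, 3, 10  ⇒  2A = 41, A = 20.5.
Then Σ (x_i + x_{i+1})·c_i = -103, so x̄ = -103 / (6·20.5) = -103/123.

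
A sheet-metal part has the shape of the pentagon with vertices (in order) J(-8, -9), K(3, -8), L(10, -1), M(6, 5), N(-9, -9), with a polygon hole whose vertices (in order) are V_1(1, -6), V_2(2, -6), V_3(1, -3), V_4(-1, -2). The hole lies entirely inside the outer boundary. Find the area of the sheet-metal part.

107.5

Outer boundary:
Apply the surveyor's formula: 2A = Σ (x_i·y_{i+1} − x_{i+1}·y_i), indices taken mod 5.
Σ = (91) + (77) + (56) + (-9) + (9) = 224
Area = |Σ|/2 = 112.
Hole:
Apply the surveyor's formula: 2A = Σ (x_i·y_{i+1} − x_{i+1}·y_i), indices taken mod 4.
Σ = (6) + (0) + (-5) + (8) = 9
Area = |Σ|/2 = 4.5.
Net area = 112 − 4.5 = 107.5.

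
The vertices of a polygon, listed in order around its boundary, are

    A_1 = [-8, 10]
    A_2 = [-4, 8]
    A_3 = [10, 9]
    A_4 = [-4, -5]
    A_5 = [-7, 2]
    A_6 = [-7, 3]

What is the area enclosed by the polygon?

125

Apply the shoelace formula: 2A = Σ (x_i·y_{i+1} − x_{i+1}·y_i), indices taken mod 6.
A_1→A_2: (-8)(8) − (-4)(10) = -24
A_2→A_3: (-4)(9) − (10)(8) = -116
A_3→A_4: (10)(-5) − (-4)(9) = -14
A_4→A_5: (-4)(2) − (-7)(-5) = -43
A_5→A_6: (-7)(3) − (-7)(2) = -7
A_6→A_1: (-7)(10) − (-8)(3) = -46
Σ = -250
Area = |Σ|/2 = 125.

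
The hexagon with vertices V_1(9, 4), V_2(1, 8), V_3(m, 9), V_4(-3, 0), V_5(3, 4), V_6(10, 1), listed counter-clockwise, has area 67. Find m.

-6

Write out the shoelace sum; only the two edges meeting at V_3 involve m:
2·Area = [(1·9 − m·8) + (m·0 − (-3)·9)] + 50
       = -8·m + 86 = 134
⇒ m = -6.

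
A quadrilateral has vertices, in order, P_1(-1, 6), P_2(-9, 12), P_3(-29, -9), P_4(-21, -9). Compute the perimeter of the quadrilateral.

72

|P_1P_2| = √((-8)² + (6)²) = √100 = 10
|P_2P_3| = √((-20)² + (-21)²) = √841 = 29
|P_3P_4| = √((8)² + (0)²) = √64 = 8
|P_4P_1| = √((20)² + (15)²) = √625 = 25
Perimeter = 10 + 29 + 8 + 25 = 72.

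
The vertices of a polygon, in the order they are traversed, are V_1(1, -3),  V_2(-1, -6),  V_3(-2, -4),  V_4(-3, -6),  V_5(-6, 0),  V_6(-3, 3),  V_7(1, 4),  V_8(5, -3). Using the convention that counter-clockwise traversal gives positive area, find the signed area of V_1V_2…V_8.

Apply the surveyor's formula: 2A = Σ (x_i·y_{i+1} − x_{i+1}·y_i), indices taken mod 8.
Cross-terms: -9, -8, 0, -36, -18, -15, -23, -12  ⇒  Σ = -121
Signed area = Σ/2 = -60.5 (negative ⇒ clockwise traversal).

-60.5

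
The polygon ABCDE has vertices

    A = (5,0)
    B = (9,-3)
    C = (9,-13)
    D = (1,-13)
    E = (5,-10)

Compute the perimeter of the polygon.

38

|AB| = √((4)² + (-3)²) = √25 = 5
|BC| = √((0)² + (-10)²) = √100 = 10
|CD| = √((-8)² + (0)²) = √64 = 8
|DE| = √((4)² + (3)²) = √25 = 5
|EA| = √((0)² + (10)²) = √100 = 10
Perimeter = 5 + 10 + 8 + 5 + 10 = 38.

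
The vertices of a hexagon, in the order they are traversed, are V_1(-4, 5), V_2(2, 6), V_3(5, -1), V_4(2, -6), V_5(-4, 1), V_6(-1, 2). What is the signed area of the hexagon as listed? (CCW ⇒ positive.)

-60

Cross-terms: -34, -32, -28, -22, -7, 3  ⇒  Σ = -120
Signed area = Σ/2 = -60 (negative ⇒ clockwise traversal).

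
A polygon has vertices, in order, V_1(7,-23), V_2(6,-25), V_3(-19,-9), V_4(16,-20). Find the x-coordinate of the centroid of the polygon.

Apply the shoelace formula. First the cross-terms c_i = x_i·y_{i+1} − x_{i+1}·y_i:
  -37, -529, 524, -228  ⇒  2A = -270, A = -135.
Then Σ (x_i + x_{i+1})·c_i = -420, so x̄ = -420 / (6·(-135)) = 14/27.

14/27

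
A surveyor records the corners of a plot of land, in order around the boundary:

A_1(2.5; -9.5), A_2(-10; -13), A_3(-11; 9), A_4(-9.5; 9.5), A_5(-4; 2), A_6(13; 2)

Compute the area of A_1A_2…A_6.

Apply the shoelace (surveyor's) formula: 2A = Σ (x_i·y_{i+1} − x_{i+1}·y_i), indices taken mod 6.
A_1→A_2: (2.5)(-13) − (-10)(-9.5) = -127.5
A_2→A_3: (-10)(9) − (-11)(-13) = -233
A_3→A_4: (-11)(9.5) − (-9.5)(9) = -19
A_4→A_5: (-9.5)(2) − (-4)(9.5) = 19
A_5→A_6: (-4)(2) − (13)(2) = -34
A_6→A_1: (13)(-9.5) − (2.5)(2) = -128.5
Σ = -523
Area = |Σ|/2 = 261.5.

261.5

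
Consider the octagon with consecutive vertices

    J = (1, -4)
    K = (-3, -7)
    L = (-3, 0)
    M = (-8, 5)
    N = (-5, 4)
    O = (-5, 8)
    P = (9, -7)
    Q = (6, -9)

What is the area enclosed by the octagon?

Σ = (-19) + (-21) + (-15) + (-7) + (-20) + (-37) + (-39) + (-15) = -173
Area = |Σ|/2 = 86.5.

86.5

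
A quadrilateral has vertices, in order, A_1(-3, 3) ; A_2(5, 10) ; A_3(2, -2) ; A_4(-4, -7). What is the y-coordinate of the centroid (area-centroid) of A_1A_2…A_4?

Apply the shoelace formula. First the cross-terms c_i = x_i·y_{i+1} − x_{i+1}·y_i:
  -45, -30, -22, -33  ⇒  2A = -130, A = -65.
Then Σ (y_i + y_{i+1})·c_i = -495, so ȳ = -495 / (6·(-65)) = 33/26.

33/26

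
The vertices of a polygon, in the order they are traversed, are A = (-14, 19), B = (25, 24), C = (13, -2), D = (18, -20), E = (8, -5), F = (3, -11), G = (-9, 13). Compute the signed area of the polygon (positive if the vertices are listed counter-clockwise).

Apply the surveyor's formula: 2A = Σ (x_i·y_{i+1} − x_{i+1}·y_i), indices taken mod 7.
Σ = (-811) + (-362) + (-224) + (70) + (-73) + (-60) + (11) = -1449
Signed area = Σ/2 = -724.5 (negative ⇒ clockwise traversal).

-724.5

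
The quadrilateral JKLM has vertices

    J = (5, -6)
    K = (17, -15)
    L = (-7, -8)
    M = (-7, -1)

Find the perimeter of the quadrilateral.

|JK| = √((12)² + (-9)²) = √225 = 15
|KL| = √((-24)² + (7)²) = √625 = 25
|LM| = √((0)² + (7)²) = √49 = 7
|MJ| = √((12)² + (-5)²) = √169 = 13
Perimeter = 15 + 25 + 7 + 13 = 60.

60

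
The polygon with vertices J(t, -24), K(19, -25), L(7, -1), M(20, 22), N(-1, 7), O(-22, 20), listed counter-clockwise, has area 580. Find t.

10

The doubled signed area Σ (x_i y_{i+1} − x_{i+1} y_i) is linear in t.
With t=0 it equals 1610; the coefficient of t is -45 (from the two edges through J).
So -45·t + 1610 = 2·580 = 1160 ⇒ t = 10.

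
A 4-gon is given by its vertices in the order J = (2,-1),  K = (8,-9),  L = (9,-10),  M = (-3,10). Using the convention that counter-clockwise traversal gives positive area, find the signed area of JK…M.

17

Σ = (-10) + (1) + (60) + (-17) = 34
Signed area = Σ/2 = 17 (positive ⇒ counter-clockwise traversal).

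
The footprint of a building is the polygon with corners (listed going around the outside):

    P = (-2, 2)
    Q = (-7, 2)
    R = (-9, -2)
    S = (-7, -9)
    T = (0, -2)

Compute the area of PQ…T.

Apply Gauss's area formula: 2A = Σ (x_i·y_{i+1} − x_{i+1}·y_i), indices taken mod 5.
Cross-terms: 10, 32, 67, 14, -4  ⇒  Σ = 119
Area = |Σ|/2 = 59.5.

59.5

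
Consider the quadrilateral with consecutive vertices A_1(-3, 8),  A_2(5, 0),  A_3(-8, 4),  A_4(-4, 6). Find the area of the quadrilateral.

Apply the shoelace (surveyor's) formula: 2A = Σ (x_i·y_{i+1} − x_{i+1}·y_i), indices taken mod 4.
Σ = (-40) + (20) + (-32) + (-14) = -66
Area = |Σ|/2 = 33.

33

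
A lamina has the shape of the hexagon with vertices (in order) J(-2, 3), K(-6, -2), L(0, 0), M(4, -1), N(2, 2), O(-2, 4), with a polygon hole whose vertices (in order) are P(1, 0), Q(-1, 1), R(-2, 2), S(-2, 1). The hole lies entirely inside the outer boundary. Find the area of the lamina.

Outer boundary:
Apply Gauss's area formula: 2A = Σ (x_i·y_{i+1} − x_{i+1}·y_i), indices taken mod 6.
J→K: (-2)(-2) − (-6)(3) = 22
K→L: (-6)(0) − (0)(-2) = 0
L→M: (0)(-1) − (4)(0) = 0
M→N: (4)(2) − (2)(-1) = 10
N→O: (2)(4) − (-2)(2) = 12
O→J: (-2)(3) − (-2)(4) = 2
Σ = 46
Area = |Σ|/2 = 23.
Hole:
Apply Gauss's area formula: 2A = Σ (x_i·y_{i+1} − x_{i+1}·y_i), indices taken mod 4.
Σ = (1) + (0) + (2) + (-1) = 2
Area = |Σ|/2 = 1.
Net area = 23 − 1 = 22.

22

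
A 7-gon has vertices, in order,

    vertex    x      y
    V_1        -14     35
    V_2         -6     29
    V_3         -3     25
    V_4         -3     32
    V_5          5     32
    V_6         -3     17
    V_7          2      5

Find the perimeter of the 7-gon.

|V_1V_2| = √((8)² + (-6)²) = √100 = 10
|V_2V_3| = √((3)² + (-4)²) = √25 = 5
|V_3V_4| = √((0)² + (7)²) = √49 = 7
|V_4V_5| = √((8)² + (0)²) = √64 = 8
|V_5V_6| = √((-8)² + (-15)²) = √289 = 17
|V_6V_7| = √((5)² + (-12)²) = √169 = 13
|V_7V_1| = √((-16)² + (30)²) = √1156 = 34
Perimeter = 10 + 5 + 7 + 8 + 17 + 13 + 34 = 94.

94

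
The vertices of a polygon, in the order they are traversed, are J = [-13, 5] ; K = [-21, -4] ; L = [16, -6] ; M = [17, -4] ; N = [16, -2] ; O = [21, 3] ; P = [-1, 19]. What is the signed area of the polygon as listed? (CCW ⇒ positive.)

Apply the shoelace formula: 2A = Σ (x_i·y_{i+1} − x_{i+1}·y_i), indices taken mod 7.
Cross-terms: 157, 190, 38, 30, 90, 402, 242  ⇒  Σ = 1149
Signed area = Σ/2 = 574.5 (positive ⇒ counter-clockwise traversal).

574.5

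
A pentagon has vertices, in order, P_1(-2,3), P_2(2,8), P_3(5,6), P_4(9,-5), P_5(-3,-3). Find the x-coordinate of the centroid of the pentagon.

493/186

Apply the shoelace (surveyor's) formula. First the cross-terms c_i = x_i·y_{i+1} − x_{i+1}·y_i:
  -22, -28, -79, -42, -15  ⇒  2A = -186, A = -93.
Then Σ (x_i + x_{i+1})·c_i = -1479, so x̄ = -1479 / (6·(-93)) = 493/186.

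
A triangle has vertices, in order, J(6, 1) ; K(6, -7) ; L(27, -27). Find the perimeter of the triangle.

72

|JK| = √((0)² + (-8)²) = √64 = 8
|KL| = √((21)² + (-20)²) = √841 = 29
|LJ| = √((-21)² + (28)²) = √1225 = 35
Perimeter = 8 + 29 + 35 = 72.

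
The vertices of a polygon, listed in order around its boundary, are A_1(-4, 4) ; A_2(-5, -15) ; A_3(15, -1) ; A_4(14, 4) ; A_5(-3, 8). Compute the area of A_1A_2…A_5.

Apply Gauss's area formula: 2A = Σ (x_i·y_{i+1} − x_{i+1}·y_i), indices taken mod 5.
A_1→A_2: (-4)(-15) − (-5)(4) = 80
A_2→A_3: (-5)(-1) − (15)(-15) = 230
A_3→A_4: (15)(4) − (14)(-1) = 74
A_4→A_5: (14)(8) − (-3)(4) = 124
A_5→A_1: (-3)(4) − (-4)(8) = 20
Σ = 528
Area = |Σ|/2 = 264.

264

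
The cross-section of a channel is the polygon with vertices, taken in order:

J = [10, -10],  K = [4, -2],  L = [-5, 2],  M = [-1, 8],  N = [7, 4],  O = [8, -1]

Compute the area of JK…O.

94.5

Apply the shoelace formula: 2A = Σ (x_i·y_{i+1} − x_{i+1}·y_i), indices taken mod 6.
Σ = (20) + (-2) + (-38) + (-60) + (-39) + (-70) = -189
Area = |Σ|/2 = 94.5.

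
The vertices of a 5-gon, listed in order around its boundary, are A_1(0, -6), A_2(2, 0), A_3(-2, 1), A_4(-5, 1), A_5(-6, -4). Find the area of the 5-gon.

Apply the shoelace formula: 2A = Σ (x_i·y_{i+1} − x_{i+1}·y_i), indices taken mod 5.
A_1→A_2: (0)(0) − (2)(-6) = 12
A_2→A_3: (2)(1) − (-2)(0) = 2
A_3→A_4: (-2)(1) − (-5)(1) = 3
A_4→A_5: (-5)(-4) − (-6)(1) = 26
A_5→A_1: (-6)(-6) − (0)(-4) = 36
Σ = 79
Area = |Σ|/2 = 39.5.

39.5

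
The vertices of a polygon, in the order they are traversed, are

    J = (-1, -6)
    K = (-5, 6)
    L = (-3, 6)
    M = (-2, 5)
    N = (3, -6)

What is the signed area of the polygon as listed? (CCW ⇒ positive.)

-39

Apply Gauss's area formula: 2A = Σ (x_i·y_{i+1} − x_{i+1}·y_i), indices taken mod 5.
J→K: (-1)(6) − (-5)(-6) = -36
K→L: (-5)(6) − (-3)(6) = -12
L→M: (-3)(5) − (-2)(6) = -3
M→N: (-2)(-6) − (3)(5) = -3
N→J: (3)(-6) − (-1)(-6) = -24
Σ = -78
Signed area = Σ/2 = -39 (negative ⇒ clockwise traversal).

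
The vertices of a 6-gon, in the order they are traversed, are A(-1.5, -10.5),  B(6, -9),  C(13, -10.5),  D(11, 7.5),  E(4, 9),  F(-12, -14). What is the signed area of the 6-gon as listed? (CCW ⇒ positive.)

284.75

Apply Gauss's area formula: 2A = Σ (x_i·y_{i+1} − x_{i+1}·y_i), indices taken mod 6.
Σ = (76.5) + (54) + (213) + (69) + (52) + (105) = 569.5
Signed area = Σ/2 = 284.75 (positive ⇒ counter-clockwise traversal).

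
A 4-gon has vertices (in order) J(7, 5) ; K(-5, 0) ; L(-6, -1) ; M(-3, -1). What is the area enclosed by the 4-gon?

Apply the surveyor's formula: 2A = Σ (x_i·y_{i+1} − x_{i+1}·y_i), indices taken mod 4.
Cross-terms: 25, 5, 3, -8  ⇒  Σ = 25
Area = |Σ|/2 = 12.5.

12.5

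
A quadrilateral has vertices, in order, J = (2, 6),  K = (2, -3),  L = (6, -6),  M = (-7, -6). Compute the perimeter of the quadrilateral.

|JK| = √((0)² + (-9)²) = √81 = 9
|KL| = √((4)² + (-3)²) = √25 = 5
|LM| = √((-13)² + (0)²) = √169 = 13
|MJ| = √((9)² + (12)²) = √225 = 15
Perimeter = 9 + 5 + 13 + 15 = 42.

42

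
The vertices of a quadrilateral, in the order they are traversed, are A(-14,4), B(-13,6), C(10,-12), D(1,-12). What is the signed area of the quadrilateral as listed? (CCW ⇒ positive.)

Σ = (-32) + (96) + (-108) + (-164) = -208
Signed area = Σ/2 = -104 (negative ⇒ clockwise traversal).

-104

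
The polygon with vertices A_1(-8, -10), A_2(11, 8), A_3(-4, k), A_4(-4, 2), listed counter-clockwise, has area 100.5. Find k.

5

Write out the shoelace sum; only the two edges meeting at A_3 involve k:
2·Area = [(11·k − (-4)·8) + ((-4)·2 − (-4)·k)] + 102
       = 15·k + 126 = 201
⇒ k = 5.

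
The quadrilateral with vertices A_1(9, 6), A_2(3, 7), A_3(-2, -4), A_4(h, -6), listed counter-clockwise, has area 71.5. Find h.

3

The doubled signed area Σ (x_i y_{i+1} − x_{i+1} y_i) is linear in h.
With h=0 it equals 113; the coefficient of h is 10 (from the two edges through A_4).
So 10·h + 113 = 2·71.5 = 143 ⇒ h = 3.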